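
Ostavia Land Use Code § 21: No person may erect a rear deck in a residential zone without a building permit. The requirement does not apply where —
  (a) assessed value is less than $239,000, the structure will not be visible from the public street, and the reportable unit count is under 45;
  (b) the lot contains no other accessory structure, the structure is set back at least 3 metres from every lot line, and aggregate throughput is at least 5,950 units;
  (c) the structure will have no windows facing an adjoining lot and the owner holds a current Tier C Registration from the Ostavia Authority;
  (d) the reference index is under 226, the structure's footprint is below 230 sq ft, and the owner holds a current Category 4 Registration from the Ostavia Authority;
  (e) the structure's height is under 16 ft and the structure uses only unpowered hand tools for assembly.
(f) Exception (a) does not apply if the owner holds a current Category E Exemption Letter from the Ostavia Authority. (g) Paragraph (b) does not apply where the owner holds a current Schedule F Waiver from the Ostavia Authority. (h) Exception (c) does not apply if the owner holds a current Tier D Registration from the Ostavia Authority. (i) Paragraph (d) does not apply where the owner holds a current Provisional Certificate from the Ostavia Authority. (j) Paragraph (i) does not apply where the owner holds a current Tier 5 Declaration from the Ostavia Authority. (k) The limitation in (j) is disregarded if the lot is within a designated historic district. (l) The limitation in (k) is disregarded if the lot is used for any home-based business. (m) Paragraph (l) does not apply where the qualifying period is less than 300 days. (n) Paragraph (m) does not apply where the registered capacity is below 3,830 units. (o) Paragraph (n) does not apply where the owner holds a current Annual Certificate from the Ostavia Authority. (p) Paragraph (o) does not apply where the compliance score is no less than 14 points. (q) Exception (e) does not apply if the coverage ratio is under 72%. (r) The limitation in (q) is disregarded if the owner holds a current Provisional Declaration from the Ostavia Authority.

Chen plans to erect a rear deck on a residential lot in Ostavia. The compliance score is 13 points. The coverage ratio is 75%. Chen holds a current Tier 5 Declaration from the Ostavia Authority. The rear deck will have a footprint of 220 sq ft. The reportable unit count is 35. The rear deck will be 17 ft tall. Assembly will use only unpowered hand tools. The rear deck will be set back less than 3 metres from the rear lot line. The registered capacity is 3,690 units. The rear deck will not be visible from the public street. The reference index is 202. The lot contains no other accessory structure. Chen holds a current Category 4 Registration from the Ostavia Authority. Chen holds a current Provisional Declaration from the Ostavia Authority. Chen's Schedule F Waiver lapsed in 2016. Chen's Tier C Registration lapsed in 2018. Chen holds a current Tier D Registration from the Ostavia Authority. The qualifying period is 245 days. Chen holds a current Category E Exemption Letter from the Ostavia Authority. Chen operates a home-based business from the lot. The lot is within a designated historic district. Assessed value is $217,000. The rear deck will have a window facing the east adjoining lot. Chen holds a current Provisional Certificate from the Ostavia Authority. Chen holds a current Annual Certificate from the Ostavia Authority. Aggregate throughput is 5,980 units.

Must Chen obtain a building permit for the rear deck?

Exception (a): assessed value is $217,000, less than the $239,000 limit; the structure will not be visible from the street; the reportable unit count is 35, under the 45 limit — every condition holds. But applying paragraph (f): (f) operates against (a): a current Category E Exemption Letter is held. (a) is therefore removed.
Exception (b) fails — the rear setback is under 3 m.
Exception (c) fails — a window faces an adjoining lot.
All of (d)'s requirements are met (the reference index is 202, under the 226 limit; the structure's footprint is 220 sq ft, below the 230 sq ft limit; a current Category 4 Registration is held). However, paragraphs (i)–(p) must be considered: (i) operates against (d): a current Provisional Certificate is held. (j) would limit (i) — a current Tier 5 Declaration is held — but (k) sets (j) aside: (k) operates against (j): the lot is in a historic district. (l) is triggered (a home-based business operates on the lot), but is displaced by (m): (m) operates against (l): the qualifying period is 245 days, less than the 300 days limit. (n) would limit (m) — the registered capacity is 3,690 units, below the 3,830 units limit — but (o) sets (n) aside: (o) operates against (n): a current Annual Certificate is held. (p) does not operate here (the compliance score is 13 points, short of 14 points), so (o) stands. Exception (d) does not apply.
Exception (e) fails — the structure's height is 17 ft, not under 16 ft.
No exception displaces § 21.

Yes — Chen must obtain a building permit.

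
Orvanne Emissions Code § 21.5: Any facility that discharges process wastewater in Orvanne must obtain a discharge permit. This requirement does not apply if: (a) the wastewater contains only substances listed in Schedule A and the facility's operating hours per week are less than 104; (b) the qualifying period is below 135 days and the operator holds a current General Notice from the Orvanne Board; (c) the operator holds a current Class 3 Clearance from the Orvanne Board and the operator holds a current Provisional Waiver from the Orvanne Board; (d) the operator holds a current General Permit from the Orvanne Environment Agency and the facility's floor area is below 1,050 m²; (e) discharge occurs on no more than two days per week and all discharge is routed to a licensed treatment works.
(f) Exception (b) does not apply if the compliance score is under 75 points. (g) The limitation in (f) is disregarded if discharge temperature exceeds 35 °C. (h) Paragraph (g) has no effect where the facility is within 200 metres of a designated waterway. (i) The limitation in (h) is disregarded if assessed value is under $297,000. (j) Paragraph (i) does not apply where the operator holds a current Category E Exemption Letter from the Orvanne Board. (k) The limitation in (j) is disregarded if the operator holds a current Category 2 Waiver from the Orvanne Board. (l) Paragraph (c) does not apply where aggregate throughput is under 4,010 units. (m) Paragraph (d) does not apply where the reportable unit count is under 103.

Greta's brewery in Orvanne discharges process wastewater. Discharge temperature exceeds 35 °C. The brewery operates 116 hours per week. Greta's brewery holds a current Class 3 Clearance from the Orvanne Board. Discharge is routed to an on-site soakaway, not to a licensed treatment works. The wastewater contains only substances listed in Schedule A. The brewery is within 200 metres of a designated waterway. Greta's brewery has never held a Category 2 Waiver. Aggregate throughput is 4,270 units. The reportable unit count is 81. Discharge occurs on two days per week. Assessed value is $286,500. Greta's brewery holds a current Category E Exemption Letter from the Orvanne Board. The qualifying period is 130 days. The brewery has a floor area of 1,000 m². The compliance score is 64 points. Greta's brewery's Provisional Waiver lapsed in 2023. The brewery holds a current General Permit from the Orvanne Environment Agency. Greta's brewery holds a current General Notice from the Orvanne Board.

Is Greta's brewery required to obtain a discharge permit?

Exception (a) does not apply: the facility's operating hours per week are 116, not less than 104.
Exception (b): the qualifying period is 130 days, below the 135 days limit; a current General Notice is held — every condition holds. But: (f) applies — the compliance score is 64 points, under the 75 points limit. (g) applies (discharge temperature exceeds 35 °C), but is set aside by (h): (h) operates against (g): the brewery is within 200 m of a designated waterway. (i) would limit (h) — assessed value is $286,500, under the $297,000 limit — but (j) sets (i) aside: (j) is triggered — a current Category E Exemption Letter is held. (k), which would lift (j), is inapplicable — the Category 2 Waiver is not current. (b) is therefore removed.
Exception (c) fails — there is no Provisional Waiver in force.
Exception (d) is satisfied on its face — a current General Permit is held; the facility's floor area is 1,000 m², below the 1,050 m² limit. But: (m) is engaged — the reportable unit count is 81, under the 103 limit. Exception (d) does not apply.
Exception (e) requires that all discharge is routed to a licensed treatment works; but discharge is not routed to a licensed treatment works, so (e) is unavailable.
No exception displaces § 21.5.

Yes — Greta's brewery must obtain a discharge permit.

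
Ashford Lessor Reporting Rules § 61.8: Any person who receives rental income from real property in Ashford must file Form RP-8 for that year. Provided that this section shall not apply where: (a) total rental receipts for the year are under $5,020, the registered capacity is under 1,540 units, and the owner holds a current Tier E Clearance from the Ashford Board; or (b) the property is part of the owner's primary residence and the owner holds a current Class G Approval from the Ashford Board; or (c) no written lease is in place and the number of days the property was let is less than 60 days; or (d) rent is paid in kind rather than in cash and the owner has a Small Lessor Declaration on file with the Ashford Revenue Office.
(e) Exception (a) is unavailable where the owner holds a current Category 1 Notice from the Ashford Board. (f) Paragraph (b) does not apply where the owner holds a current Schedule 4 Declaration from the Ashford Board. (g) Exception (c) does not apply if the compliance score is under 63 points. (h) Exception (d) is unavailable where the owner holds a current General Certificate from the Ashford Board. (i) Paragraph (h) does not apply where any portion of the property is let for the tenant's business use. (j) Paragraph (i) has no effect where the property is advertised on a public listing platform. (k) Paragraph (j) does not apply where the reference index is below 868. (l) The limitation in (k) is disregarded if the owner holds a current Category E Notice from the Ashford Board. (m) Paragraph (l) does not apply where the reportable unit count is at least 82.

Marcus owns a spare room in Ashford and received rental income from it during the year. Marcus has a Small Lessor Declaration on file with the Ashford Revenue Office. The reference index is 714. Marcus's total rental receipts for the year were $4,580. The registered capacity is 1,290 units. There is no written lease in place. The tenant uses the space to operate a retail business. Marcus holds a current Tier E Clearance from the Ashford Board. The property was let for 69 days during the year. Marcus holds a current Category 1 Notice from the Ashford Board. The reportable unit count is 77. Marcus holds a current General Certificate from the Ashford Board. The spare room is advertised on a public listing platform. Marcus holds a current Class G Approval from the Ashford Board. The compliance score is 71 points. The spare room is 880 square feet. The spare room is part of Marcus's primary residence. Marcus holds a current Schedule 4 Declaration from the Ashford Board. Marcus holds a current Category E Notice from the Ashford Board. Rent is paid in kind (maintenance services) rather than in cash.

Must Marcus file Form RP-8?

Exception (a): total rental receipts for the year are $4,580, under the $5,020 limit; the registered capacity is 1,290 units, under the 1,540 units limit; a current Tier E Clearance is held — every condition holds. But applying paragraph (e): (e) operates — a current Category 1 Notice is held. So (a) is unavailable.
Exception (b) is satisfied on its face — the spare room is part of the primary residence; a current Class G Approval is held. However, paragraph (f) must be considered: (f) operates — a current Schedule 4 Declaration is held. (b) is therefore removed.
Exception (c) fails — the number of days the property was let is 69 days, not less than 60 days.
Exception (d) is satisfied on its face — rent is paid in kind; a Small Lessor Declaration is on file. But applying paragraphs (h)–(m): (h) operates against (d): a current General Certificate is held. (i) is engaged (the space is let for business use), but is set aside by (j): (j) operates against (i): the property is publicly advertised. (k) is engaged (the reference index is 714, below the 868 limit), but is overridden by (l): (l) operates against (k): a current Category E Notice is held. (m) is not engaged (the reportable unit count is 77, short of 82), so (l) stands. Exception (d) does not apply.
No exception is made out. Marcus falls within the general rule.

Yes — Marcus must file Form RP-8.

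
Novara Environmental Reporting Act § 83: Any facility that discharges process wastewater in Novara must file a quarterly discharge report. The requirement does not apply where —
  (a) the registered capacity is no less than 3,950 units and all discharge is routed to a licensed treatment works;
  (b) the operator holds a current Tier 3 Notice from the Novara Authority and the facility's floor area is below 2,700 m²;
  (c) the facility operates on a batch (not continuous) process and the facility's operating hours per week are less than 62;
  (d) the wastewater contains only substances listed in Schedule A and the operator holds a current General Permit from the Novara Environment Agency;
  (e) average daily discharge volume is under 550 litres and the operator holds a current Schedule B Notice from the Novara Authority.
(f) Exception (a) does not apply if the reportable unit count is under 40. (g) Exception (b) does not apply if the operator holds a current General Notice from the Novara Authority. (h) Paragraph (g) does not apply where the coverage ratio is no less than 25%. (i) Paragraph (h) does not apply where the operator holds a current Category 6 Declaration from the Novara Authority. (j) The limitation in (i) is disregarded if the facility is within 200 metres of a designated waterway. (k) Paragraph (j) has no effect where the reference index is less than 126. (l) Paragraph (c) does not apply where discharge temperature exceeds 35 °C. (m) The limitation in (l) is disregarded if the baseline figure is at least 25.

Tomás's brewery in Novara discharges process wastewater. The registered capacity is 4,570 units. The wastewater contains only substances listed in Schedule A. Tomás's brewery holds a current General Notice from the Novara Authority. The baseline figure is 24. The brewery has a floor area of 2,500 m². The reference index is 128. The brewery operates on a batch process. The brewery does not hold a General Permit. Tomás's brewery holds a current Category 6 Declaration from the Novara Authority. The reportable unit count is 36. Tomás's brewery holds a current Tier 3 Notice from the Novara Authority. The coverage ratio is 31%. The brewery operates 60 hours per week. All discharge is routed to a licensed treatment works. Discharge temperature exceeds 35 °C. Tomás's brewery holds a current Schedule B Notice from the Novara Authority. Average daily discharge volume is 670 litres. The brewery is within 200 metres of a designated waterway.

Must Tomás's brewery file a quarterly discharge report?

Exception (a)'s conditions are all satisfied: the registered capacity is 4,570 units, meeting the 3,950 units threshold; discharge is routed to a licensed treatment works. But: (f) is triggered — the reportable unit count is 36, under the 40 limit. Exception (a) does not apply.
Exception (b) is satisfied on its face — a current Tier 3 Notice is held; the facility's floor area is 2,500 m², below the 2,700 m² limit. As to paragraphs (g)–(k): (g) is triggered (a current General Notice is held), but is overridden by (h): (h) is engaged — the coverage ratio is 31%, meeting the 25% threshold. (i) would limit (h) — a current Category 6 Declaration is held — but (j) sets (i) aside: (j) operates against (i): the brewery is within 200 m of a designated waterway. (k) does not operate here (the reference index is 128, not less than 126), so (j) stands. So (b) applies.
Exception (c)'s conditions are all satisfied: the facility operates on a batch process; the facility's operating hours per week are 60, less than the 62 limit. But: (l) is triggered — discharge temperature exceeds 35 °C. (m) is not triggered (the baseline figure is 24, short of 25), so (l) stands. Exception (c) does not apply.
Exception (d) requires that the operator holds a current General Permit from the Novara Environment Agency; but no General Permit is held, so (d) is unavailable.
Exception (e) requires that average daily discharge volume is under 550 litres; but average daily discharge volume is 670 litres, not under 550 litres, so (e) is unavailable.

No — exception (b) applies; Tomás's brewery is not required to file a quarterly discharge report.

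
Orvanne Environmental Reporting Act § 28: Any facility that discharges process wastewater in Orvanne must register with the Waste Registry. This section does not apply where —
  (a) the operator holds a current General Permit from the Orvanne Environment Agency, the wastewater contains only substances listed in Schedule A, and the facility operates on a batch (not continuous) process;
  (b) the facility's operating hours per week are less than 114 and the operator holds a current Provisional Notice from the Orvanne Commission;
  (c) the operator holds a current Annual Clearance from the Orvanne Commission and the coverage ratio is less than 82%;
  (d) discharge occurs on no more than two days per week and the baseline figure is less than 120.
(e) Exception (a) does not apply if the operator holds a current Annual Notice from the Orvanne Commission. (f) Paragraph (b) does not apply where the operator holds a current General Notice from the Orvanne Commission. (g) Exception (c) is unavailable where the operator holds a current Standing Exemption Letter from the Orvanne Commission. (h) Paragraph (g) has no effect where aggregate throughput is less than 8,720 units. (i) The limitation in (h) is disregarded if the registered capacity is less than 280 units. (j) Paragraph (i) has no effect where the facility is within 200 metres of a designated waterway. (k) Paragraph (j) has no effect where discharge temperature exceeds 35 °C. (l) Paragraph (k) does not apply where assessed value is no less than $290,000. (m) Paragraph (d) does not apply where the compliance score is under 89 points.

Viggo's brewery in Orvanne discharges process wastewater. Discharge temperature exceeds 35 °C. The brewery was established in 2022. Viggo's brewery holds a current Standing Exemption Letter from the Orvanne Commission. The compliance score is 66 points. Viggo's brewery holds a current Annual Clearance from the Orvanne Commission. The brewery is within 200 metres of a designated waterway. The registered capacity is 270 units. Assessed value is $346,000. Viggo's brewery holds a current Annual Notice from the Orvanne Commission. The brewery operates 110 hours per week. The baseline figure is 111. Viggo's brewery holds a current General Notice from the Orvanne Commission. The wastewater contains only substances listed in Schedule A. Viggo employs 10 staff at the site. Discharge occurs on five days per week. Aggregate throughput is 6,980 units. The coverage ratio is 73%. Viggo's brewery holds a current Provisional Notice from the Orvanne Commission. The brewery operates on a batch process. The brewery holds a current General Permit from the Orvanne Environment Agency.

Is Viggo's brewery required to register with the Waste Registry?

No — exception (c) applies; Viggo's brewery is not required to register with the Waste Registry.

All of (a)'s requirements are met (a current General Permit is held; the wastewater is Schedule-A-only; the facility operates on a batch process). But: (e) is engaged — a current Annual Notice is held. So (a) is unavailable.
Exception (b): the facility's operating hours per week are 110, less than the 114 limit; a current Provisional Notice is held — every condition holds. But: (f) applies — a current General Notice is held. Exception (b) does not apply.
Exception (c): a current Annual Clearance is held; the coverage ratio is 73%, less than the 82% limit — every condition holds. Under paragraphs (g)–(l): (g) would limit (c) — a current Standing Exemption Letter is held — but (h) sets (g) aside: (h) is engaged — aggregate throughput is 6,980 units, less than the 8,720 units limit. (i) would limit (h) — the registered capacity is 270 units, less than the 280 units limit — but (j) sets (i) aside: (j) operates against (i): the brewery is within 200 m of a designated waterway. (k) would limit (j) — discharge temperature exceeds 35 °C — but (l) sets (k) aside: (l) operates against (k): assessed value is $346,000, meeting the $290,000 threshold. (c) remains available.
Exception (d) does not apply: discharge occurs on five days per week.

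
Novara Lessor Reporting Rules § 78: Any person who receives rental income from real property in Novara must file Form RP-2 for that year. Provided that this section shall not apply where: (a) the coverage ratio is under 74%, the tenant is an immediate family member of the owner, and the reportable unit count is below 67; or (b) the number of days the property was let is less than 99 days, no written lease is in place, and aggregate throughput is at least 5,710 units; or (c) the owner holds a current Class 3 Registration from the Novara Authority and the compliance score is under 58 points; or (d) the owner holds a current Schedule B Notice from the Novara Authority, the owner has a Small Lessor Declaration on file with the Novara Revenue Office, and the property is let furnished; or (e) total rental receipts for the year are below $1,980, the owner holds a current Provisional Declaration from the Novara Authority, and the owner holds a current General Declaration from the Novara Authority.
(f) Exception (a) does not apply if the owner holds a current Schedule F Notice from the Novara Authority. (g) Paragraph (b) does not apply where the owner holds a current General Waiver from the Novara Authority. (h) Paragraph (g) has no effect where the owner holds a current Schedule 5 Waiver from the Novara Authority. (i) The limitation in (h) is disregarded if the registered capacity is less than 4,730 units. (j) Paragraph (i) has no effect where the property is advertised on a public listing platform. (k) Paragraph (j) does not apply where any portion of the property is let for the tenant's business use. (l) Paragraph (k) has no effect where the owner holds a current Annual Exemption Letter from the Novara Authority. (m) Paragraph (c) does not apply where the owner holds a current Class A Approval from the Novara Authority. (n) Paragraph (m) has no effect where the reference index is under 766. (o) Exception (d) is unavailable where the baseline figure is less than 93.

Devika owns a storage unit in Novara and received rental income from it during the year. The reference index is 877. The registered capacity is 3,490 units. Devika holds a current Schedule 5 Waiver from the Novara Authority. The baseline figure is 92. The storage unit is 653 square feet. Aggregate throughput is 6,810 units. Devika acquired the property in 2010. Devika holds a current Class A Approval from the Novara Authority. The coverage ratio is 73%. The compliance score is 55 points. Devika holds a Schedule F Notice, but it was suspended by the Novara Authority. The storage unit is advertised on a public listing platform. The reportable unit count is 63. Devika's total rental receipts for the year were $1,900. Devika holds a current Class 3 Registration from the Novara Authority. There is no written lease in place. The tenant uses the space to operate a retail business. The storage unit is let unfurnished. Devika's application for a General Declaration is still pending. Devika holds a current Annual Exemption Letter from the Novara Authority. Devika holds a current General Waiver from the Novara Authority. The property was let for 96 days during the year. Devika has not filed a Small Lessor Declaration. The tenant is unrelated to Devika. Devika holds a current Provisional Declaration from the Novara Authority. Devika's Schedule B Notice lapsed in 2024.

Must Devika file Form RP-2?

Exception (a) fails — the tenant is unrelated to the owner.
Exception (b): the number of days the property was let is 96 days, less than the 99 days limit; there is no written lease; aggregate throughput is 6,810 units, meeting the 5,710 units threshold — every condition holds. Under paragraphs (g)–(l): (g) would limit (b) — a current General Waiver is held — but (h) sets (g) aside: (h) operates against (g): a current Schedule 5 Waiver is held. (i) operates (the registered capacity is 3,490 units, less than the 4,730 units limit), but is displaced by (j): (j) applies — the property is publicly advertised. (k) would limit (j) — the space is let for business use — but (l) sets (k) aside: (l) applies — a current Annual Exemption Letter is held. Exception (b) stands.
Exception (c) is satisfied on its face — a current Class 3 Registration is held; the compliance score is 55 points, under the 58 points limit. But: (m) operates — a current Class A Approval is held. (n), which would lift (m), does not operate here — the reference index is 877, not under 766. Exception (c) does not apply.
Exception (d) does not apply: the Schedule B Notice is not current.
Exception (e) fails — the General Declaration is not current.

No — exception (b) applies; Devika is not required to file Form RP-2.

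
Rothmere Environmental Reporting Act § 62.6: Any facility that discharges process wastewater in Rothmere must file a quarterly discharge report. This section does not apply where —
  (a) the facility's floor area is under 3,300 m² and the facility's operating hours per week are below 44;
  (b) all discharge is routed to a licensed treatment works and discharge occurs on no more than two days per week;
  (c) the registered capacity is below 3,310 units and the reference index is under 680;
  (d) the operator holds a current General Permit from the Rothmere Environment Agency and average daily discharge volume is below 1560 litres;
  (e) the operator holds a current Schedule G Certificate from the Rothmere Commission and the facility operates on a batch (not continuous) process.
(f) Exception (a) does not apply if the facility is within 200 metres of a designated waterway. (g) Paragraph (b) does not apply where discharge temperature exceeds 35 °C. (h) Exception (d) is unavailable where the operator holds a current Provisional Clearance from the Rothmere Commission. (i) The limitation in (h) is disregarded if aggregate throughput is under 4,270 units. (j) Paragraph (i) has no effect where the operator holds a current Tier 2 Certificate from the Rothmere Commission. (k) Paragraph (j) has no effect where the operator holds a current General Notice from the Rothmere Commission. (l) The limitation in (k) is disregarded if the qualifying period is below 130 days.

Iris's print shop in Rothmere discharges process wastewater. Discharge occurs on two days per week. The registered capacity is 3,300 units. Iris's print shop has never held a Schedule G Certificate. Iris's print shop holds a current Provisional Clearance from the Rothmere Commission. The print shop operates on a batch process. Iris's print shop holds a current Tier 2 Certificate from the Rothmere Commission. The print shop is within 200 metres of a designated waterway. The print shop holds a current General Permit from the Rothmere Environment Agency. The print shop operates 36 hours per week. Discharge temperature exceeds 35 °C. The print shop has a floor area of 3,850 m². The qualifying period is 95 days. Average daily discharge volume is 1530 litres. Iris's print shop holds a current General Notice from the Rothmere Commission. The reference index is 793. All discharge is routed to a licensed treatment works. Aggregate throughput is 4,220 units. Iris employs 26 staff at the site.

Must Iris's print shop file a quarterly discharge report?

Yes — Iris's print shop must file a quarterly discharge report.

Exception (a) does not apply: the facility's floor area is 3,850 m², not under 3,300 m².
Exception (b): discharge is routed to a licensed treatment works; discharge occurs on no more than two days per week — every condition holds. But: (g) operates — discharge temperature exceeds 35 °C. Exception (b) does not apply.
Exception (c) does not apply: the reference index is 793, not under 680.
All of (d)'s requirements are met (a current General Permit is held; average daily discharge volume is 1530 litres, below the 1560 litres limit). But applying paragraphs (h)–(l): (h) operates — a current Provisional Clearance is held. (i) operates (aggregate throughput is 4,220 units, under the 4,270 units limit), but is set aside by (j): (j) is engaged — a current Tier 2 Certificate is held. (k) would limit (j) — a current General Notice is held — but (l) sets (k) aside: (l) operates against (k): the qualifying period is 95 days, below the 130 days limit. (d) is therefore removed.
Exception (e) requires that the operator holds a current Schedule G Certificate from the Rothmere Commission; but no current Schedule G Certificate is held, so (e) is unavailable.
No exception is made out. Iris's print shop falls within the general rule.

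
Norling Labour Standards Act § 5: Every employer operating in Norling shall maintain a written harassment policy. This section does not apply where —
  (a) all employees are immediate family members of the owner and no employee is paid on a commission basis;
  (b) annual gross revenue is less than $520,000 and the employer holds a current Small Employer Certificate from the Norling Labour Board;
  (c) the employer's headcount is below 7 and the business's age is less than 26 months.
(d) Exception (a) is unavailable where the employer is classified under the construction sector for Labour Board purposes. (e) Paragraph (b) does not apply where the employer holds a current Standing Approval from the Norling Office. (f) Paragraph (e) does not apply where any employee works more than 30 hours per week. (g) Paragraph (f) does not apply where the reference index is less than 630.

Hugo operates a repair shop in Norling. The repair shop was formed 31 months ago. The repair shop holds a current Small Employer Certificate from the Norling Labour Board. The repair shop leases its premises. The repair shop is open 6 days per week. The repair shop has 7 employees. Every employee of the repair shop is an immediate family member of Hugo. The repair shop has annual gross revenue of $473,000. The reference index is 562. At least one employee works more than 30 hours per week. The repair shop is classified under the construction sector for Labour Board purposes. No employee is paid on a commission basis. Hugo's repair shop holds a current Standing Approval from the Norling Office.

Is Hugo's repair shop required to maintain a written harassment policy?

Yes — Hugo's repair shop must maintain a written harassment policy.

Exception (a)'s conditions are all satisfied: every employee is an immediate family member; no employee is paid on commission. However, paragraph (d) must be considered: (d) is triggered — the repair shop is classified under the construction sector. Exception (a) does not apply.
Exception (b): annual gross revenue is $473,000, less than the $520,000 limit; a current Small Employer Certificate is held — every condition holds. However, paragraphs (e)–(g) must be considered: (e) operates against (b): a current Standing Approval is held. (f) is engaged (at least one employee exceeds 30 hours/week), but is itself disapplied by (g): (g) applies — the reference index is 562, less than the 630 limit. So (b) is unavailable.
Exception (c) fails — the employer's headcount is 7, not below 7.
No exception is made out. Hugo's repair shop falls within the general rule.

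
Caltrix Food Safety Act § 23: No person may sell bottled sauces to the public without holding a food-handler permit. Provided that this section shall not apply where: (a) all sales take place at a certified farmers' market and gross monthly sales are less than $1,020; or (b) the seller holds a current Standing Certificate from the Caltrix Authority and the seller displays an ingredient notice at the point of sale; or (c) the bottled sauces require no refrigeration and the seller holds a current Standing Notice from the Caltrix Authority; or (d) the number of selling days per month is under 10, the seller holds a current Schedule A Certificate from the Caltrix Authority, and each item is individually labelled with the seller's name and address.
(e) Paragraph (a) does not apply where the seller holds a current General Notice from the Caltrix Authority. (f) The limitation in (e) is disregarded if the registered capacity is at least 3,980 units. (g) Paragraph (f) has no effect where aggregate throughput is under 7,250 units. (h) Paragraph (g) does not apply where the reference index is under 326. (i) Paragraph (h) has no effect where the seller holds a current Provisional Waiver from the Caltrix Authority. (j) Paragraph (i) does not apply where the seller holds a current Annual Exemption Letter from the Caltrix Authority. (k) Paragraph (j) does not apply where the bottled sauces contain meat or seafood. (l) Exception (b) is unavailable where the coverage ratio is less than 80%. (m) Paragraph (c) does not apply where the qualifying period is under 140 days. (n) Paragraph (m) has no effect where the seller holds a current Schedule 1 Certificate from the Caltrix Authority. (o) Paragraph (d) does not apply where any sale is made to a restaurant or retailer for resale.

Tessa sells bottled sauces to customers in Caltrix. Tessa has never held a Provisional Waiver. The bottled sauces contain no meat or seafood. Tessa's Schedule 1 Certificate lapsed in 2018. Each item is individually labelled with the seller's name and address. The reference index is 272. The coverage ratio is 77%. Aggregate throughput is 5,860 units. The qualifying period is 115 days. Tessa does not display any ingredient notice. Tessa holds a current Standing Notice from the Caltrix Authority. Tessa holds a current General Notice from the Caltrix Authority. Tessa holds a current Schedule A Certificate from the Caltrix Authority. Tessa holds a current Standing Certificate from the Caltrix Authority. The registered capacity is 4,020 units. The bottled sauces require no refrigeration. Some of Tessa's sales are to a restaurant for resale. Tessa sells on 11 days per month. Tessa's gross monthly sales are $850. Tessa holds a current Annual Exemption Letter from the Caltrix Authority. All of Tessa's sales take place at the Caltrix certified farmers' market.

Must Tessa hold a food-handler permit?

No — exception (a) applies; Tessa is not required to hold a food-handler permit.

All of (a)'s requirements are met (all sales are at a certified farmers' market; gross monthly sales are $850, less than the $1,020 limit). Under paragraphs (e)–(k): (e) would limit (a) — a current General Notice is held — but (f) sets (e) aside: (f) operates — the registered capacity is 4,020 units, meeting the 3,980 units threshold. (g) would limit (f) — aggregate throughput is 5,860 units, under the 7,250 units limit — but (h) sets (g) aside: (h) operates against (g): the reference index is 272, under the 326 limit. (i) is inapplicable (the Provisional Waiver is not current), so (h) stands. (a) remains available.
Exception (b) requires that the seller displays an ingredient notice at the point of sale; but no ingredient notice is displayed, so (b) is unavailable.
Exception (c)'s conditions are all satisfied: the bottled sauces are shelf-stable; a current Standing Notice is held. Turning to paragraphs (m)–(n): (m) operates against (c): the qualifying period is 115 days, under the 140 days limit. (n) is inapplicable (there is no Schedule 1 Certificate in force), so (m) stands. So (c) is unavailable.
Exception (d) requires that the number of selling days per month is under 10; but the number of selling days per month is 11, not under 10, so (d) is unavailable.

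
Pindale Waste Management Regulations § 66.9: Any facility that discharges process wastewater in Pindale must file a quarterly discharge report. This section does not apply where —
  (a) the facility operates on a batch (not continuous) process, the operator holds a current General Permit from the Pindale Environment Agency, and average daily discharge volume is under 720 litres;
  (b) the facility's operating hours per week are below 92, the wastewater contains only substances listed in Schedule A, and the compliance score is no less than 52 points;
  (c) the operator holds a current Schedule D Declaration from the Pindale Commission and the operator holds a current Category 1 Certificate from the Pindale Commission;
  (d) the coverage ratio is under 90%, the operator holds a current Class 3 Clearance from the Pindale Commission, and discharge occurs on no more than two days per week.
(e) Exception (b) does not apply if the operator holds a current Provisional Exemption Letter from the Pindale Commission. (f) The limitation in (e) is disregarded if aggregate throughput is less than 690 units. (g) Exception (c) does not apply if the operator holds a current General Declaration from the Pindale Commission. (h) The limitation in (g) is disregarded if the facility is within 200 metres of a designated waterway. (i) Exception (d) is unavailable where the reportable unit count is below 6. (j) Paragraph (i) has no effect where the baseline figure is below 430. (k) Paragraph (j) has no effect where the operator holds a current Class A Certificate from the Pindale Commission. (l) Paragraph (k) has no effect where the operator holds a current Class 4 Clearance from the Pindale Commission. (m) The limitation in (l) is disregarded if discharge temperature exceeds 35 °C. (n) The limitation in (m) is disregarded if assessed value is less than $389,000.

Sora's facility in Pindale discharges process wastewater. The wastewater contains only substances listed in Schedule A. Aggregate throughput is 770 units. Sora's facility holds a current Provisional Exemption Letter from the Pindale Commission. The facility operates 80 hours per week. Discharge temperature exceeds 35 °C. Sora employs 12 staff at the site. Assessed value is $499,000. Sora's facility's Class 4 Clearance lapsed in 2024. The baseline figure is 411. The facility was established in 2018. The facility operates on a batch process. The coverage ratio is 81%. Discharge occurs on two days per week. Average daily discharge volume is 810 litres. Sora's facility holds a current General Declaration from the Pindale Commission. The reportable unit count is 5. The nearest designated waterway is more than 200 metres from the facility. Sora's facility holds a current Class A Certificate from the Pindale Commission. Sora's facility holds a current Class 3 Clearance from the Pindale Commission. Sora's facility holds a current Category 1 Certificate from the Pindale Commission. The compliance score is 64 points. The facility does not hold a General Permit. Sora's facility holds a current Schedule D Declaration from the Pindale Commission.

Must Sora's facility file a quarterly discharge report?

Yes — Sora's facility must file a quarterly discharge report.

Exception (a) fails — no General Permit is held.
Exception (b)'s conditions are all satisfied: the facility's operating hours per week are 80, below the 92 limit; the wastewater is Schedule-A-only; the compliance score is 64 points, meeting the 52 points threshold. But: (e) applies — a current Provisional Exemption Letter is held. (f) is not engaged (aggregate throughput is 770 units, not less than 690 units), so (e) stands. Exception (b) does not apply.
Exception (c)'s conditions are all satisfied: a current Schedule D Declaration is held; a current Category 1 Certificate is held. However, paragraphs (g)–(h) must be considered: (g) applies — a current General Declaration is held. (h) is inapplicable (the facility is more than 200 m from any designated waterway), so (g) stands. So (c) is unavailable.
All of (d)'s requirements are met (the coverage ratio is 81%, under the 90% limit; a current Class 3 Clearance is held; discharge occurs on no more than two days per week). But applying paragraphs (i)–(n): (i) applies — the reportable unit count is 5, below the 6 limit. (j) is triggered (the baseline figure is 411, below the 430 limit), but is displaced by (k): (k) is engaged — a current Class A Certificate is held. (l) is not triggered (no current Class 4 Clearance is held), so (k) stands. Exception (d) does not apply.
No exception displaces § 66.9.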